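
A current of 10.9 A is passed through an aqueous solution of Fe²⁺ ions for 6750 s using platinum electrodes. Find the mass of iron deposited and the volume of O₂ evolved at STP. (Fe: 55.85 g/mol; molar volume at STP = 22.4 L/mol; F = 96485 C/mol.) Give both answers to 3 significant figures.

21.3 g Fe; 4.27 L O₂

Q = 10.9 × 6750 = 73580 C; n(e⁻) = 73580 / 96485 = 0.7626 mol
Cathode: Fe²⁺ + 2e⁻ → Fe → n(Fe) = 0.7626/2 = 0.3813 mol → 21.3 g
Anode: 2H₂O → O₂ + 4H⁺ + 4e⁻ → n(O₂) = 0.7626/4 = 0.1907 mol → 4.27 L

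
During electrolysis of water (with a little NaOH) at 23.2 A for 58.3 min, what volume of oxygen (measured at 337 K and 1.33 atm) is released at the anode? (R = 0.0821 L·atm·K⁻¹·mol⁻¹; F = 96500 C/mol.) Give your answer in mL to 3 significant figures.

Q = 23.2 A × 3498 s = 81150 C
n(e⁻) = Q/F = 81150/96500 = 0.8409 mol
2H₂O → O₂ + 4H⁺ + 4e⁻, so n(O₂) = 0.8409 / 4 = 0.2102 mol
V = nRT/P = 0.2102 × 0.0821 × 337 / 1.33 = 4.373 L
= 4370 mL

4370 mL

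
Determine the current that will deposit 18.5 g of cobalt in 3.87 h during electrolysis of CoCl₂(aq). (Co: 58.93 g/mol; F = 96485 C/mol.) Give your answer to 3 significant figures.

n(Co) = 18.5 / 58.93 = 0.3139 mol
Co²⁺ + 2e⁻ → Co, so n(e⁻) = 2 × 0.3139 = 0.6278 mol
Q = 0.6278 × 96485 = 60570 C
I = Q / t = 60570 / 13932 s = 4.35 A

4.35 A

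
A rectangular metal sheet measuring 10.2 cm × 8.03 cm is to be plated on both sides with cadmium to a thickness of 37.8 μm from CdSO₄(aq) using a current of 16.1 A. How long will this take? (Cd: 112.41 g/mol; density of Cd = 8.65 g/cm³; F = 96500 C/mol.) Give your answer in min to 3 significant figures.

Plated area = 2 × 10.2 × 8.03 = 163.8 cm²
Volume = 163.8 × 37.8×10⁻⁴ cm = 0.6192 cm³
m(Cd) = 0.6192 × 8.65 = 5.356 g
n(Cd) = 5.356 / 112.41 = 0.04765 mol; n(e⁻) = 2 × 0.04765 = 0.09530 mol
Q = 0.09530 × 96500 = 9196 C
t = 9196 / 16.1 = 571.2 s = 9.52 min

9.52 min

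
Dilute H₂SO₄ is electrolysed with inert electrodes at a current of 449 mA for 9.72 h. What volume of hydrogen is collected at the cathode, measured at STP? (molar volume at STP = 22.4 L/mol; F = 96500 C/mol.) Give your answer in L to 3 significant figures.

1.82 L

Charge passed = 0.449 × 34992 = 15710 C
n(e⁻) = 15710 / 96500 = 0.1628 mol
2H⁺ + 2e⁻ → H₂, so n(H₂) = 0.1628 / 2 = 0.08140 mol
V = 0.08140 × 22.4 = 1.823 L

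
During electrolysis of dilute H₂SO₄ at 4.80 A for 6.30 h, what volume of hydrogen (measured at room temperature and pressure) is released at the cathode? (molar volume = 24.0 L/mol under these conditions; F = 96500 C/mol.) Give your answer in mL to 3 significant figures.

Charge passed = 4.80 × 22680 = 1.089×10^5 C
n(e⁻) = 1.089×10^5 / 96500 = 1.128 mol
2H⁺ + 2e⁻ → H₂, so n(H₂) = 1.128 / 2 = 0.5640 mol
V = 0.5640 × 24.0 = 13.54 L
= 13500 mL

13500 mL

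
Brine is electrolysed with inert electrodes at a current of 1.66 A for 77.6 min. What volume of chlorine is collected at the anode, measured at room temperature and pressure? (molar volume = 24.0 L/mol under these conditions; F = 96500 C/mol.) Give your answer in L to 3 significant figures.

0.961 L

Charge passed = 1.66 × 4656 = 7729 C
n(e⁻) = Q/F = 7729/96500 = 0.08009 mol
2Cl⁻ → Cl₂ + 2e⁻, so n(Cl₂) = 0.08009 / 2 = 0.04005 mol
V = 0.04005 × 24.0 = 0.9612 L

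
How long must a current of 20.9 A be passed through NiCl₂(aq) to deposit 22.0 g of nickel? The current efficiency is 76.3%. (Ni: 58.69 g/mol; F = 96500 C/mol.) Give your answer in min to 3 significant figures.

n(Ni) = 22.0 / 58.69 = 0.3749 mol
Ni²⁺ + 2e⁻ → Ni, so n(e⁻) = 2 × 0.3749 = 0.7498 mol
Q = 0.7498 × 96500 / 0.763 = 94830 C
t = Q / I = 94830 / 20.9 = 4537 s = 75.6 min

75.6 min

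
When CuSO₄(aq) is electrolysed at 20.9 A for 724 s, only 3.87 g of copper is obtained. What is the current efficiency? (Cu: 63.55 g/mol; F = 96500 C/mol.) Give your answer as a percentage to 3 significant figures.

Q = 20.9 × 724 = 15130 C
n(e⁻) = 15130 / 96500 = 0.1568 mol
Cu²⁺ + 2e⁻ → Cu, so theoretical n(Cu) = 0.07840 mol → 4.982 g
Efficiency = 3.87 / 4.982 = 0.7768 = 77.7%

77.7%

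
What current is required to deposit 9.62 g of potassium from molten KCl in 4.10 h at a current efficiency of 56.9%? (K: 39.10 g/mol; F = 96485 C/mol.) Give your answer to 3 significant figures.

n(K) = 9.62 / 39.10 = 0.2460 mol
K⁺ + e⁻ → K, so n(e⁻) = 0.2460 mol
Q = 0.2460 × 96485 / 0.569 = 41710 C
I = Q / t = 41710 / 14760 s = 2.83 A

2.83 A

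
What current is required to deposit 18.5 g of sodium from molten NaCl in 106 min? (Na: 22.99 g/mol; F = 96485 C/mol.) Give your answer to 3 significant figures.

12.2 A

n(Na) = 18.5 / 22.99 = 0.8047 mol
Na⁺ + e⁻ → Na, so n(e⁻) = 0.8047 mol
Q = 0.8047 × 96485 = 77640 C
I = Q / t = 77640 / 6360 s = 12.2 A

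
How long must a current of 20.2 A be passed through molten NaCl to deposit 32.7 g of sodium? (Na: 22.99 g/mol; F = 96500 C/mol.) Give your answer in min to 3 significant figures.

n(Na) = 32.7 / 22.99 = 1.422 mol
Na⁺ + e⁻ → Na, so n(e⁻) = 1.422 mol
Q = 1.422 × 96500 = 1.372×10^5 C
t = Q / I = 1.372×10^5 / 20.2 = 6792 s = 113 min

113 min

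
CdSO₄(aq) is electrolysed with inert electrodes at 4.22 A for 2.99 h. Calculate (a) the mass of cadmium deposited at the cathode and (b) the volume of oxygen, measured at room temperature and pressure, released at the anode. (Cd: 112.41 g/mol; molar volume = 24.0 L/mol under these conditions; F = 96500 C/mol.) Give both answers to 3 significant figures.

Q = 4.22 × 10764 = 45420 C; n(e⁻) = 45420 / 96500 = 0.4707 mol
Cathode: Cd²⁺ + 2e⁻ → Cd → n(Cd) = 0.4707/2 = 0.2354 mol → 26.5 g
Anode: 2H₂O → O₂ + 4H⁺ + 4e⁻ → n(O₂) = 0.4707/4 = 0.1177 mol → 2.82 L

26.5 g Cd; 2.82 L O₂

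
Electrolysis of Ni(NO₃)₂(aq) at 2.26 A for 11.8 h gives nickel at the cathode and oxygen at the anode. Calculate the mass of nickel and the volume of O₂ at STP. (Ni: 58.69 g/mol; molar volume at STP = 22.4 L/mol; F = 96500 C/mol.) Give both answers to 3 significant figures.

Q = 2.26 × 42480 = 96000 C; n(e⁻) = 96000 / 96500 = 0.9948 mol
Cathode: Ni²⁺ + 2e⁻ → Ni → n(Ni) = 0.9948/2 = 0.4974 mol → 29.2 g
Anode: 2H₂O → O₂ + 4H⁺ + 4e⁻ → n(O₂) = 0.9948/4 = 0.2487 mol → 5.57 L

29.2 g Ni; 5.57 L O₂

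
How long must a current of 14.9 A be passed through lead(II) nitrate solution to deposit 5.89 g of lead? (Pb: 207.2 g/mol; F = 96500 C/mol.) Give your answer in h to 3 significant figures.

n(Pb) = 5.89 / 207.2 = 0.02843 mol
Pb²⁺ + 2e⁻ → Pb, so n(e⁻) = 2 × 0.02843 = 0.05686 mol
Q = 0.05686 × 96500 = 5487 C
t = Q / I = 5487 / 14.9 = 368.3 s = 0.102 h

0.102 h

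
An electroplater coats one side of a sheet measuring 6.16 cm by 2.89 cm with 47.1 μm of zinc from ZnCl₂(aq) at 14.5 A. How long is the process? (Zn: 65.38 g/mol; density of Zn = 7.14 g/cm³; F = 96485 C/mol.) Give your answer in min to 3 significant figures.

Plated area = 6.16 × 2.89 = 17.80 cm²
Volume = 17.80 × 47.1×10⁻⁴ cm = 0.08384 cm³
m(Zn) = 0.08384 × 7.14 = 0.5986 g
n(Zn) = 0.5986 / 65.38 = 0.009156 mol; n(e⁻) = 2 × 0.009156 = 0.01831 mol
Q = 0.01831 × 96485 = 1767 C
t = 1767 / 14.5 = 121.9 s = 2.03 min

2.03 min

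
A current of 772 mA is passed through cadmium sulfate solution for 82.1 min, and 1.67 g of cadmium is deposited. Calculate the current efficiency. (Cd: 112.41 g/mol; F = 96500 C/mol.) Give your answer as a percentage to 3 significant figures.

Q = 0.772 × 4926 = 3803 C
n(e⁻) = 3803 / 96500 = 0.03941 mol
Cd²⁺ + 2e⁻ → Cd, so theoretical n(Cd) = 0.01971 mol → 2.216 g
Efficiency = 1.67 / 2.216 = 0.7536 = 75.4%

75.4%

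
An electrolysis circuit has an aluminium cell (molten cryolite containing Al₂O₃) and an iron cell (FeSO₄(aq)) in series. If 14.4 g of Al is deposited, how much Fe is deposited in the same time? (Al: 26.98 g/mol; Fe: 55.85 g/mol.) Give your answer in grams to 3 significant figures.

44.7 g

n(Al) = 14.4 / 26.98 = 0.5337 mol
Al³⁺ + 3e⁻ → Al, so n(e⁻) = 3 × 0.5337 = 1.601 mol
In series, the same 1.601 mol of electrons flows through the second cell.
Fe²⁺ + 2e⁻ → Fe, so n(Fe) = 1.601 / 2 = 0.8005 mol
m(Fe) = 0.8005 × 55.85 = 44.7 g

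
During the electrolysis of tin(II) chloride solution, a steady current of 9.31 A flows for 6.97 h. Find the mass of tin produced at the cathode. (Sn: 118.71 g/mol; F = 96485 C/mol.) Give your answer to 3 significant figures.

Q = It = 9.31 × 25092 = 2.336×10^5 C
Moles of electrons = 2.336×10^5 / 96485 = 2.421 mol
Sn²⁺ + 2e⁻ → Sn, so n(Sn) = 2.421 / 2 = 1.211 mol
m = 1.211 × 118.71 = 144 g

144 g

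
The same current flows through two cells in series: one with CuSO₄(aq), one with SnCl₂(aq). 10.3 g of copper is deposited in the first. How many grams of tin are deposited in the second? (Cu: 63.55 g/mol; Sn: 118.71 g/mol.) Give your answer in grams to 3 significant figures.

n(Cu) = 10.3 / 63.55 = 0.1621 mol
Cu²⁺ + 2e⁻ → Cu, so n(e⁻) = 2 × 0.1621 = 0.3242 mol
The cells are in series, so the same charge (and hence the same n(e⁻) = 0.3242 mol) passes through both.
Sn²⁺ + 2e⁻ → Sn, so n(Sn) = 0.3242 / 2 = 0.1621 mol
m(Sn) = 0.1621 × 118.71 = 19.2 g

19.2 g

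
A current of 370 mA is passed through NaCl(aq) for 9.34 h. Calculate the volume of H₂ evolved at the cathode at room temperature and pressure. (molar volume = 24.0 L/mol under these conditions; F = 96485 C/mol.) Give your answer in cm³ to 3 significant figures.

Q = It = 0.370 × 33624 = 12440 C
n(e⁻) = 12440 / 96485 = 0.1289 mol
2H⁺ + 2e⁻ → H₂, so n(H₂) = 0.1289 / 2 = 0.06445 mol
V = 0.06445 × 24.0 = 1.547 L
= 1550 cm³

1550 cm³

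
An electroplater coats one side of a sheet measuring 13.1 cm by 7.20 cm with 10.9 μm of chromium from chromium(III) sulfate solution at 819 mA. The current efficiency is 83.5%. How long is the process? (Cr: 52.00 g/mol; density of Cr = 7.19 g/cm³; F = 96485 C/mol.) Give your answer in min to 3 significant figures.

100 min

Plated area = 13.1 × 7.20 = 94.32 cm²
Volume = 94.32 × 10.9×10⁻⁴ cm = 0.1028 cm³
m(Cr) = 0.1028 × 7.19 = 0.7391 g
n(Cr) = 0.7391 / 52.00 = 0.01421 mol; n(e⁻) = 3 × 0.01421 = 0.04263 mol
Q = 0.04263 × 96485 / 0.835 = 4926 C
t = 4926 / 0.819 = 6015 s = 100 min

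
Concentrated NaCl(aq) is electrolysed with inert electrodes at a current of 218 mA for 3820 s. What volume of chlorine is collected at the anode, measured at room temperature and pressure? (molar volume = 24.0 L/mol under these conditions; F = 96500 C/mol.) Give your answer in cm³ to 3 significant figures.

104 cm³

Charge passed = 0.218 × 3820 = 832.8 C
n(e⁻) = Q/F = 832.8/96500 = 0.008630 mol
2Cl⁻ → Cl₂ + 2e⁻, so n(Cl₂) = 0.008630 / 2 = 0.004315 mol
V = 0.004315 × 24.0 = 0.1036 L
= 104 cm³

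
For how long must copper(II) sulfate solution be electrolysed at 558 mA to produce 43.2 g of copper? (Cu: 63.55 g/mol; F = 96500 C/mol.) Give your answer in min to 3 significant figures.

3920 min

n(Cu) = 43.2 / 63.55 = 0.6798 mol
Cu²⁺ + 2e⁻ → Cu, so n(e⁻) = 2 × 0.6798 = 1.360 mol
Q = 1.360 × 96500 = 1.312×10^5 C
t = Q / I = 1.312×10^5 / 0.558 = 2.351×10^5 s = 3920 min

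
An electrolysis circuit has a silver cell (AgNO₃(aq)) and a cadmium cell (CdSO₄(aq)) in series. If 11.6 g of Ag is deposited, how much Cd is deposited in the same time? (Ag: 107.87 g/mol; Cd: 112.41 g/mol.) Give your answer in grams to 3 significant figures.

n(Ag) = 11.6 / 107.87 = 0.1075 mol
Ag⁺ + e⁻ → Ag, so n(e⁻) = 0.1075 mol
Same current for the same time ⇒ same n(e⁻) = 0.1075 mol in both cells.
Cd²⁺ + 2e⁻ → Cd, so n(Cd) = 0.1075 / 2 = 0.05375 mol
m(Cd) = 0.05375 × 112.41 = 6.04 g

6.04 g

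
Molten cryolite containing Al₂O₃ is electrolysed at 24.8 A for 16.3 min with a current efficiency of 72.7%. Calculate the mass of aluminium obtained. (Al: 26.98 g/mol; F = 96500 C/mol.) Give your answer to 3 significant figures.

Q = 24.8 × 978 = 24250 C
n(e⁻) = 24250 / 96500 = 0.2513 mol
Al³⁺ + 3e⁻ → Al, so theoretical m(Al) = 0.08377 × 26.98 = 2.260 g
Actual mass = 72.7% × 2.260 = 1.64 g

1.64 g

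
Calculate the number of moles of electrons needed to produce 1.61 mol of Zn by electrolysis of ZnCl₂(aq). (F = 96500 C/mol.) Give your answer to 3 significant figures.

3.22 mol

Zn²⁺ + 2e⁻ → Zn, so n(e⁻) = 2 × 1.61 = 3.220 mol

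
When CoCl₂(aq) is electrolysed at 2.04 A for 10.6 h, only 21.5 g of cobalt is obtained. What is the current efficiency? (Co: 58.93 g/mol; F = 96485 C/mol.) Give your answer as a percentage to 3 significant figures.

90.4%

Q = 2.04 × 38160 = 77850 C
n(e⁻) = 77850 / 96485 = 0.8069 mol
Co²⁺ + 2e⁻ → Co, so theoretical n(Co) = 0.4035 mol → 23.78 g
Efficiency = 21.5 / 23.78 = 0.9041 = 90.4%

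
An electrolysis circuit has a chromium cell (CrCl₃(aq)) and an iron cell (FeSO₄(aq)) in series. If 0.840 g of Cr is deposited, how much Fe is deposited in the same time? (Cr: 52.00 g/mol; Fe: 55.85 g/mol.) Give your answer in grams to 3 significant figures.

n(Cr) = 0.840 / 52.00 = 0.01615 mol
Cr³⁺ + 3e⁻ → Cr, so n(e⁻) = 3 × 0.01615 = 0.04845 mol
Since the cells are in series, n(e⁻) in the Fe cell is also 0.04845 mol.
Fe²⁺ + 2e⁻ → Fe, so n(Fe) = 0.04845 / 2 = 0.02423 mol
m(Fe) = 0.02423 × 55.85 = 1.35 g

1.35 g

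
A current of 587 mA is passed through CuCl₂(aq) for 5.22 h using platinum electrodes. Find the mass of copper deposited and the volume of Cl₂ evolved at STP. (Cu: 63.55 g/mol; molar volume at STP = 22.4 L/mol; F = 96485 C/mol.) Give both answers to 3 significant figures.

3.63 g Cu; 1.28 L Cl₂

Q = 0.587 × 18792 = 11030 C; n(e⁻) = 11030 / 96485 = 0.1143 mol
Cathode: Cu²⁺ + 2e⁻ → Cu → n(Cu) = 0.1143/2 = 0.05715 mol → 3.63 g
Anode: 2Cl⁻ → Cl₂ + 2e⁻ → n(Cl₂) = 0.1143/2 = 0.05715 mol → 1.28 L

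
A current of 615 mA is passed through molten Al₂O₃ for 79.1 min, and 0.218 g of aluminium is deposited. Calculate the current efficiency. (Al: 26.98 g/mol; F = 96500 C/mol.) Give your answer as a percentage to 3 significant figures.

80.1%

Q = 0.615 × 4746 = 2919 C
n(e⁻) = 2919 / 96500 = 0.03025 mol
Al³⁺ + 3e⁻ → Al, so theoretical n(Al) = 0.01008 mol → 0.2720 g
Efficiency = 0.218 / 0.2720 = 0.8015 = 80.1%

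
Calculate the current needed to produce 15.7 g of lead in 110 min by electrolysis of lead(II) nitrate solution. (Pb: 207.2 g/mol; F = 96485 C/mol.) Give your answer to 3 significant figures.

n(Pb) = 15.7 / 207.2 = 0.07577 mol
Pb²⁺ + 2e⁻ → Pb, so n(e⁻) = 2 × 0.07577 = 0.1515 mol
Q = 0.1515 × 96485 = 14620 C
I = Q / t = 14620 / 6600 s = 2.22 A

2.22 A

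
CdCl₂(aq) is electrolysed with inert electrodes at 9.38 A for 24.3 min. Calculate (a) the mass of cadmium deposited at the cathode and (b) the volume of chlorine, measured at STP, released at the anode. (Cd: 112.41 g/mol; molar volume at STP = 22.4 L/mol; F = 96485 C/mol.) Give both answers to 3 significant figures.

7.97 g Cd; 1.59 L Cl₂

Q = 9.38 × 1458 = 13680 C; n(e⁻) = 13680 / 96485 = 0.1418 mol
Cathode: Cd²⁺ + 2e⁻ → Cd → n(Cd) = 0.1418/2 = 0.07090 mol → 7.97 g
Anode: 2Cl⁻ → Cl₂ + 2e⁻ → n(Cl₂) = 0.1418/2 = 0.07090 mol → 1.59 L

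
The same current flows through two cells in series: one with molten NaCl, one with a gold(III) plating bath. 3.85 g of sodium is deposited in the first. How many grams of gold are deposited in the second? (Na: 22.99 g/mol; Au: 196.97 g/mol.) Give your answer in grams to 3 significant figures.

n(Na) = 3.85 / 22.99 = 0.1675 mol
Na⁺ + e⁻ → Na, so n(e⁻) = 0.1675 mol
In series, the same 0.1675 mol of electrons flows through the second cell.
Au³⁺ + 3e⁻ → Au, so n(Au) = 0.1675 / 3 = 0.05583 mol
m(Au) = 0.05583 × 196.97 = 11.0 g

11.0 g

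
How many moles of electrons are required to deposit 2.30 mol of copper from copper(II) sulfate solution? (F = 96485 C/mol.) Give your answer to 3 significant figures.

Cu²⁺ + 2e⁻ → Cu, so n(e⁻) = 2 × 2.30 = 4.600 mol

4.60 mol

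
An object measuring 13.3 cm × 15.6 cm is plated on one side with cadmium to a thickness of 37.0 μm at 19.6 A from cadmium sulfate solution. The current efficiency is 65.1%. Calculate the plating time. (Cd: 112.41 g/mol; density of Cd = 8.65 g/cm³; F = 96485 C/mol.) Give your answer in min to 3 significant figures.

14.9 min

Plated area = 13.3 × 15.6 = 207.5 cm²
Volume = 207.5 × 37.0×10⁻⁴ cm = 0.7678 cm³
m(Cd) = 0.7678 × 8.65 = 6.641 g
n(Cd) = 6.641 / 112.41 = 0.05908 mol; n(e⁻) = 2 × 0.05908 = 0.1182 mol
Q = 0.1182 × 96485 / 0.651 = 17520 C
t = 17520 / 19.6 = 893.9 s = 14.9 min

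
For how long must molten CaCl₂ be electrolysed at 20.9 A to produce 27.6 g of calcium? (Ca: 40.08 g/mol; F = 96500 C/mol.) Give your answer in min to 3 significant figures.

n(Ca) = 27.6 / 40.08 = 0.6886 mol
Ca²⁺ + 2e⁻ → Ca, so n(e⁻) = 2 × 0.6886 = 1.377 mol
Q = 1.377 × 96500 = 1.329×10^5 C
t = Q / I = 1.329×10^5 / 20.9 = 6359 s = 106 min

106 min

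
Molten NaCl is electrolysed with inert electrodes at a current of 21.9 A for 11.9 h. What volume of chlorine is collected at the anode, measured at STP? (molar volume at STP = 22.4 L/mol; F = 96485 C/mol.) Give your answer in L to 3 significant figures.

109 L

Q = 21.9 A × 42840 s = 9.382×10^5 C
Moles of electrons = 9.382×10^5 / 96485 = 9.724 mol
2Cl⁻ → Cl₂ + 2e⁻, so n(Cl₂) = 9.724 / 2 = 4.862 mol
V = 4.862 × 22.4 = 108.9 L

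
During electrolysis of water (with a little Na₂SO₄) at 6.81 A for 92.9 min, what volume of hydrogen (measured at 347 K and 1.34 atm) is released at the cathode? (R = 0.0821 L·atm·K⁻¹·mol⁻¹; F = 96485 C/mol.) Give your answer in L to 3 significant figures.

Charge passed = 6.81 × 5574 = 37960 C
n(e⁻) = Q/F = 37960/96485 = 0.3934 mol
2H⁺ + 2e⁻ → H₂, so n(H₂) = 0.3934 / 2 = 0.1967 mol
V = nRT/P = 0.1967 × 0.0821 × 347 / 1.34 = 4.182 L

4.18 L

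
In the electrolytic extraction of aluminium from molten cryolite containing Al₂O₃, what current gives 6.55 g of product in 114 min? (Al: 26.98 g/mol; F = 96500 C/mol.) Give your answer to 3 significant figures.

n(Al) = 6.55 / 26.98 = 0.2428 mol
Al³⁺ + 3e⁻ → Al, so n(e⁻) = 3 × 0.2428 = 0.7284 mol
Q = 0.7284 × 96500 = 70290 C
I = Q / t = 70290 / 6840 s = 10.3 A

10.3 A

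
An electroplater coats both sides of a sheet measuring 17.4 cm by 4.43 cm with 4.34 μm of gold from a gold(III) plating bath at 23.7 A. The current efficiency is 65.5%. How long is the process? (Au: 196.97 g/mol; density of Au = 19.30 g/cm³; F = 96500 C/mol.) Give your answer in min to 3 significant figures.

2.04 min

Plated area = 2 × 17.4 × 4.43 = 154.2 cm²
Volume = 154.2 × 4.34×10⁻⁴ cm = 0.06692 cm³
m(Au) = 0.06692 × 19.30 = 1.292 g
n(Au) = 1.292 / 196.97 = 0.006559 mol; n(e⁻) = 3 × 0.006559 = 0.01968 mol
Q = 0.01968 × 96500 / 0.655 = 2899 C
t = 2899 / 23.7 = 122.3 s = 2.04 min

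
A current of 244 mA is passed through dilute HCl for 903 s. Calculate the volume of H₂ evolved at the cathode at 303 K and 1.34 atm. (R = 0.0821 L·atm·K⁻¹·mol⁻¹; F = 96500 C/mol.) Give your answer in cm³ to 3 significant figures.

Q = 0.244 A × 903 s = 220.3 C
Moles of electrons = 220.3 / 96500 = 0.002283 mol
2H⁺ + 2e⁻ → H₂, so n(H₂) = 0.002283 / 2 = 0.001142 mol
V = nRT/P = 0.001142 × 0.0821 × 303 / 1.34 = 0.02120 L
= 21.2 cm³

21.2 cm³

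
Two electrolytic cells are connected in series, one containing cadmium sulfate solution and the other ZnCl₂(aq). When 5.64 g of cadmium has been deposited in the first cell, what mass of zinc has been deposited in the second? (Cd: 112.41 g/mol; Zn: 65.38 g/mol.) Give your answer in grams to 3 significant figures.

3.28 g

n(Cd) = 5.64 / 112.41 = 0.05017 mol
Cd²⁺ + 2e⁻ → Cd, so n(e⁻) = 2 × 0.05017 = 0.1003 mol
In series, the same 0.1003 mol of electrons flows through the second cell.
Zn²⁺ + 2e⁻ → Zn, so n(Zn) = 0.1003 / 2 = 0.05015 mol
m(Zn) = 0.05015 × 65.38 = 3.28 g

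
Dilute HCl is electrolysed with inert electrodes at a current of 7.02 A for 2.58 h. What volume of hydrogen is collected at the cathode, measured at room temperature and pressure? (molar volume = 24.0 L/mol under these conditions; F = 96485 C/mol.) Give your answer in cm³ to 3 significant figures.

Charge passed = 7.02 × 9288 = 65200 C
Moles of electrons = 65200 / 96485 = 0.6758 mol
2H⁺ + 2e⁻ → H₂, so n(H₂) = 0.6758 / 2 = 0.3379 mol
V = 0.3379 × 24.0 = 8.110 L
= 8110 cm³

8110 cm³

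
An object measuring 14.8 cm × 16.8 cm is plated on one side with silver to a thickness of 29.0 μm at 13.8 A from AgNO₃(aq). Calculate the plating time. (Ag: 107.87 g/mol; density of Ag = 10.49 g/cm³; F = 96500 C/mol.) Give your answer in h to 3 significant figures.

0.136 h

Plated area = 14.8 × 16.8 = 248.6 cm²
Volume = 248.6 × 29.0×10⁻⁴ cm = 0.7209 cm³
m(Ag) = 0.7209 × 10.49 = 7.562 g
n(Ag) = 7.562 / 107.87 = 0.07010 mol; n(e⁻) = 0.07010 mol
Q = 0.07010 × 96500 = 6765 C
t = 6765 / 13.8 = 490.2 s = 0.136 h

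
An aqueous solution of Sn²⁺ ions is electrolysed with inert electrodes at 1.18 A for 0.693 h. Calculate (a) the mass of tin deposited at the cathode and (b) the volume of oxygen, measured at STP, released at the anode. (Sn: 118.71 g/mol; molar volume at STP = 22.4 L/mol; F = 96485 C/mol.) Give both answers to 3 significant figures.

1.81 g Sn; 0.171 L O₂

Q = 1.18 × 2494.8 = 2944 C; n(e⁻) = 2944 / 96485 = 0.03051 mol
Cathode: Sn²⁺ + 2e⁻ → Sn → n(Sn) = 0.03051/2 = 0.01526 mol → 1.81 g
Anode: 2H₂O → O₂ + 4H⁺ + 4e⁻ → n(O₂) = 0.03051/4 = 0.007628 mol → 0.171 L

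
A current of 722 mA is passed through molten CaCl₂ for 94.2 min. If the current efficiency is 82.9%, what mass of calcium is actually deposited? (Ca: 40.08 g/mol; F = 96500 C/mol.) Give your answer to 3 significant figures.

0.703 g

Q = 0.722 × 5652 = 4081 C
n(e⁻) = 4081 / 96500 = 0.04229 mol
Ca²⁺ + 2e⁻ → Ca, so theoretical m(Ca) = 0.02115 × 40.08 = 0.8477 g
Actual mass = 82.9% × 0.8477 = 0.703 g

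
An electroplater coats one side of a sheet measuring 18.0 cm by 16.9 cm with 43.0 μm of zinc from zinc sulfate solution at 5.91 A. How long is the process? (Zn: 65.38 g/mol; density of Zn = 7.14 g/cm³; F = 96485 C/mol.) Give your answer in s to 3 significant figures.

4660 s

Plated area = 18.0 × 16.9 = 304.2 cm²
Volume = 304.2 × 43.0×10⁻⁴ cm = 1.308 cm³
m(Zn) = 1.308 × 7.14 = 9.339 g
n(Zn) = 9.339 / 65.38 = 0.1428 mol; n(e⁻) = 2 × 0.1428 = 0.2856 mol
Q = 0.2856 × 96485 = 27560 C
t = 27560 / 5.91 = 4663 s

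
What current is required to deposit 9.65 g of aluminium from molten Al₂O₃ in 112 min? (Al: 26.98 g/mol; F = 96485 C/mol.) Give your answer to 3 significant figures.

n(Al) = 9.65 / 26.98 = 0.3577 mol
Al³⁺ + 3e⁻ → Al, so n(e⁻) = 3 × 0.3577 = 1.073 mol
Q = 1.073 × 96485 = 1.035×10^5 C
I = Q / t = 1.035×10^5 / 6720 s = 15.4 A

15.4 A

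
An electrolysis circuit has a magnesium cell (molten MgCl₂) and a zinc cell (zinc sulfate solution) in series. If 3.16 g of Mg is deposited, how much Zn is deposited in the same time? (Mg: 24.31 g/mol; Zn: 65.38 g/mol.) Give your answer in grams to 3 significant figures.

8.50 g

n(Mg) = 3.16 / 24.31 = 0.1300 mol
Mg²⁺ + 2e⁻ → Mg, so n(e⁻) = 2 × 0.1300 = 0.2600 mol
Same current for the same time ⇒ same n(e⁻) = 0.2600 mol in both cells.
Zn²⁺ + 2e⁻ → Zn, so n(Zn) = 0.2600 / 2 = 0.1300 mol
m(Zn) = 0.1300 × 65.38 = 8.50 g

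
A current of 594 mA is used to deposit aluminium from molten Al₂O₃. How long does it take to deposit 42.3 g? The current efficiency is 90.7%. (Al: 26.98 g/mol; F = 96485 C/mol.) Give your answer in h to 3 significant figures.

234 h

n(Al) = 42.3 / 26.98 = 1.568 mol
Al³⁺ + 3e⁻ → Al, so n(e⁻) = 3 × 1.568 = 4.704 mol
Q = 4.704 × 96485 / 0.907 = 5.004×10^5 C
t = Q / I = 5.004×10^5 / 0.594 = 8.424×10^5 s = 234 h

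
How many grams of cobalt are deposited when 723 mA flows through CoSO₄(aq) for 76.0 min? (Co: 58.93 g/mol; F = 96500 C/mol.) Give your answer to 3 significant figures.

Q = It = 0.723 × 4560 = 3297 C
Moles of electrons = 3297 / 96500 = 0.03417 mol
Co²⁺ + 2e⁻ → Co, so n(Co) = 0.03417 / 2 = 0.01709 mol
m = 0.01709 × 58.93 = 1.01 g

1.01 g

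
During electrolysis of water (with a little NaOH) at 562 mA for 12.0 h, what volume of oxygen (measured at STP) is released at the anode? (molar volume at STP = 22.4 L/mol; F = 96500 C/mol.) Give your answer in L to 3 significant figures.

Q = It = 0.562 × 43200 = 24280 C
Moles of electrons = 24280 / 96500 = 0.2516 mol
2H₂O → O₂ + 4H⁺ + 4e⁻, so n(O₂) = 0.2516 / 4 = 0.06290 mol
V = 0.06290 × 22.4 = 1.409 L

1.41 L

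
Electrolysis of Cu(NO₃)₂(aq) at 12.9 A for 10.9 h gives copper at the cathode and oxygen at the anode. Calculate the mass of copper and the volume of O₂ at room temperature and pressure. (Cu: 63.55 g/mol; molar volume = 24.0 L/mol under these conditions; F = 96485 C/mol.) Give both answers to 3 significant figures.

167 g Cu; 31.5 L O₂

Q = 12.9 × 39240 = 5.062×10^5 C; n(e⁻) = 5.062×10^5 / 96485 = 5.246 mol
Cathode: Cu²⁺ + 2e⁻ → Cu → n(Cu) = 5.246/2 = 2.623 mol → 167 g
Anode: 2H₂O → O₂ + 4H⁺ + 4e⁻ → n(O₂) = 5.246/4 = 1.312 mol → 31.5 L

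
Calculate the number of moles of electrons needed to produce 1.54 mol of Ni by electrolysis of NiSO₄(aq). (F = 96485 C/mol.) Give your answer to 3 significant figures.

Ni²⁺ + 2e⁻ → Ni, so n(e⁻) = 2 × 1.54 = 3.080 mol

3.08 mol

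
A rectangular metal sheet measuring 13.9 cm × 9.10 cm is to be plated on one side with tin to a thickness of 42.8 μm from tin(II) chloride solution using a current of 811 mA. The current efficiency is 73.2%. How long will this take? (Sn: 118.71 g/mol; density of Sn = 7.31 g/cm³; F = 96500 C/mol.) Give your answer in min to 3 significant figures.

181 min

Plated area = 13.9 × 9.10 = 126.5 cm²
Volume = 126.5 × 42.8×10⁻⁴ cm = 0.5414 cm³
m(Sn) = 0.5414 × 7.31 = 3.958 g
n(Sn) = 3.958 / 118.71 = 0.03334 mol; n(e⁻) = 2 × 0.03334 = 0.06668 mol
Q = 0.06668 × 96500 / 0.732 = 8790 C
t = 8790 / 0.811 = 10840 s = 181 min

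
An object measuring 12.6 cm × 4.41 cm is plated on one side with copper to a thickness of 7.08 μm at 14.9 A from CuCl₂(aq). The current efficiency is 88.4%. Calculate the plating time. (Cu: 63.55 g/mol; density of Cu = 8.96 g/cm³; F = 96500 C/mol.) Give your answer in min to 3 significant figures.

Plated area = 12.6 × 4.41 = 55.57 cm²
Volume = 55.57 × 7.08×10⁻⁴ cm = 0.03934 cm³
m(Cu) = 0.03934 × 8.96 = 0.3525 g
n(Cu) = 0.3525 / 63.55 = 0.005547 mol; n(e⁻) = 2 × 0.005547 = 0.01109 mol
Q = 0.01109 × 96500 / 0.884 = 1211 C
t = 1211 / 14.9 = 81.28 s = 1.35 min

1.35 min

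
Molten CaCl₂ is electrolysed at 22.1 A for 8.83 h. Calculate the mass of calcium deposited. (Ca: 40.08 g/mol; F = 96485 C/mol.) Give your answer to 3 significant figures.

Q = It = 22.1 × 31788 = 7.025×10^5 C
n(e⁻) = Q/F = 7.025×10^5/96485 = 7.281 mol
Ca²⁺ + 2e⁻ → Ca, so n(Ca) = 7.281 / 2 = 3.641 mol
m = 3.641 × 40.08 = 146 g

146 g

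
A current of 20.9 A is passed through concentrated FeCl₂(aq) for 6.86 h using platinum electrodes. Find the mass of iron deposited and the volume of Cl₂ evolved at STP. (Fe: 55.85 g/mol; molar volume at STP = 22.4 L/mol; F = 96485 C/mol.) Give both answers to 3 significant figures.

Q = 20.9 × 24696 = 5.161×10^5 C; n(e⁻) = 5.161×10^5 / 96485 = 5.349 mol
Cathode: Fe²⁺ + 2e⁻ → Fe → n(Fe) = 5.349/2 = 2.675 mol → 149 g
Anode: 2Cl⁻ → Cl₂ + 2e⁻ → n(Cl₂) = 5.349/2 = 2.675 mol → 59.9 L

149 g Fe; 59.9 L Cl₂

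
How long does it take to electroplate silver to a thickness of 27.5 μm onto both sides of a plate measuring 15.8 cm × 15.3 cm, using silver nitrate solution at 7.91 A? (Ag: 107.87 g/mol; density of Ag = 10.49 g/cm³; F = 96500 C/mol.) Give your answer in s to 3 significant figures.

1580 s

Plated area = 2 × 15.8 × 15.3 = 483.5 cm²
Volume = 483.5 × 27.5×10⁻⁴ cm = 1.330 cm³
m(Ag) = 1.330 × 10.49 = 13.95 g
n(Ag) = 13.95 / 107.87 = 0.1293 mol; n(e⁻) = 0.1293 mol
Q = 0.1293 × 96500 = 12480 C
t = 12480 / 7.91 = 1578 s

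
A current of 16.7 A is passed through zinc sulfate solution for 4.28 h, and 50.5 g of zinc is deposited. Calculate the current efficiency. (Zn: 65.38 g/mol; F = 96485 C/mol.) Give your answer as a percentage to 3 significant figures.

57.9%

Q = 16.7 × 15408 = 2.573×10^5 C
n(e⁻) = 2.573×10^5 / 96485 = 2.667 mol
Zn²⁺ + 2e⁻ → Zn, so theoretical n(Zn) = 1.334 mol → 87.22 g
Efficiency = 50.5 / 87.22 = 0.5790 = 57.9%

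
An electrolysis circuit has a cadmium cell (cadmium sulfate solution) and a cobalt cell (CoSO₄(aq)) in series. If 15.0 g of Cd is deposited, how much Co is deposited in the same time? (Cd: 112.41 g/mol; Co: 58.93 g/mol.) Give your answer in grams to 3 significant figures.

7.86 g

n(Cd) = 15.0 / 112.41 = 0.1334 mol
Cd²⁺ + 2e⁻ → Cd, so n(e⁻) = 2 × 0.1334 = 0.2668 mol
Since the cells are in series, n(e⁻) in the Co cell is also 0.2668 mol.
Co²⁺ + 2e⁻ → Co, so n(Co) = 0.2668 / 2 = 0.1334 mol
m(Co) = 0.1334 × 58.93 = 7.86 g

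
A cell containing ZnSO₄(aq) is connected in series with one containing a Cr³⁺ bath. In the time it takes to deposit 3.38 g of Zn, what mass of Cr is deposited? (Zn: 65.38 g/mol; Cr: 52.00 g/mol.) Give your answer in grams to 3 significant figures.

n(Zn) = 3.38 / 65.38 = 0.05170 mol
Zn²⁺ + 2e⁻ → Zn, so n(e⁻) = 2 × 0.05170 = 0.1034 mol
Same current for the same time ⇒ same n(e⁻) = 0.1034 mol in both cells.
Cr³⁺ + 3e⁻ → Cr, so n(Cr) = 0.1034 / 3 = 0.03447 mol
m(Cr) = 0.03447 × 52.00 = 1.79 g

1.79 g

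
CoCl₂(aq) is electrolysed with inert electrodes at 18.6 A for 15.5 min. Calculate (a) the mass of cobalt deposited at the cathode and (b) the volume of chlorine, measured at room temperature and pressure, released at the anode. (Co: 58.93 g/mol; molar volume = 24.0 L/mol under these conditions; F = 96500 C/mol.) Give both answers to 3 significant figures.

5.28 g Co; 2.15 L Cl₂

Q = 18.6 × 930 = 17300 C; n(e⁻) = 17300 / 96500 = 0.1793 mol
Cathode: Co²⁺ + 2e⁻ → Co → n(Co) = 0.1793/2 = 0.08965 mol → 5.28 g
Anode: 2Cl⁻ → Cl₂ + 2e⁻ → n(Cl₂) = 0.1793/2 = 0.08965 mol → 2.15 L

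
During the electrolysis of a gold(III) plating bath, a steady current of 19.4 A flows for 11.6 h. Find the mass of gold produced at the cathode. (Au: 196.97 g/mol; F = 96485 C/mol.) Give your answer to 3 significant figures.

551 g

Q = 19.4 A × 41760 s = 8.101×10^5 C
Moles of electrons = 8.101×10^5 / 96485 = 8.396 mol
Au³⁺ + 3e⁻ → Au, so n(Au) = 8.396 / 3 = 2.799 mol
m = 2.799 × 196.97 = 551 g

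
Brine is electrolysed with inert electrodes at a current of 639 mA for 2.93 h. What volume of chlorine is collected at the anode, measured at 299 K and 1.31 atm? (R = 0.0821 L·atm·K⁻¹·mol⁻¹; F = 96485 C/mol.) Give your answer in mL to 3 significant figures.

Charge passed = 0.639 × 10548 = 6740 C
Moles of electrons = 6740 / 96485 = 0.06986 mol
2Cl⁻ → Cl₂ + 2e⁻, so n(Cl₂) = 0.06986 / 2 = 0.03493 mol
V = nRT/P = 0.03493 × 0.0821 × 299 / 1.31 = 0.6545 L
= 655 mL

655 mL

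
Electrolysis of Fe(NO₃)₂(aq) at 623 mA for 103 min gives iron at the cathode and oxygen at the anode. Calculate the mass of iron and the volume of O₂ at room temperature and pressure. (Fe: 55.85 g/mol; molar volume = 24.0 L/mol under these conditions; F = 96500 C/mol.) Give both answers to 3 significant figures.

1.11 g Fe; 0.239 L O₂

Q = 0.623 × 6180 = 3850 C; n(e⁻) = 3850 / 96500 = 0.03990 mol
Cathode: Fe²⁺ + 2e⁻ → Fe → n(Fe) = 0.03990/2 = 0.01995 mol → 1.11 g
Anode: 2H₂O → O₂ + 4H⁺ + 4e⁻ → n(O₂) = 0.03990/4 = 0.009975 mol → 0.239 L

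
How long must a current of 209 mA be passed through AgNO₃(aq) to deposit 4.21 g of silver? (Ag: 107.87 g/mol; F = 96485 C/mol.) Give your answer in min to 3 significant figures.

300 min

n(Ag) = 4.21 / 107.87 = 0.03903 mol
Ag⁺ + e⁻ → Ag, so n(e⁻) = 0.03903 mol
Q = 0.03903 × 96485 = 3766 C
t = Q / I = 3766 / 0.209 = 18020 s = 300 min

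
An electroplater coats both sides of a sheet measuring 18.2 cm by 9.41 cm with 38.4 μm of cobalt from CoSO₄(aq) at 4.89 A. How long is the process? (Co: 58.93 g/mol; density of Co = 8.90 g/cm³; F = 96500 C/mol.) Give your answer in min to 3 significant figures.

131 min

Plated area = 2 × 18.2 × 9.41 = 342.5 cm²
Volume = 342.5 × 38.4×10⁻⁴ cm = 1.315 cm³
m(Co) = 1.315 × 8.90 = 11.70 g
n(Co) = 11.70 / 58.93 = 0.1985 mol; n(e⁻) = 2 × 0.1985 = 0.3970 mol
Q = 0.3970 × 96500 = 38310 C
t = 38310 / 4.89 = 7834 s = 131 min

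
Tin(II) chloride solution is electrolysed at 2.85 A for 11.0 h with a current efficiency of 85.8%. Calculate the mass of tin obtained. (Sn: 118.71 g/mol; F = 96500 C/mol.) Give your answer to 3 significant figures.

Q = 2.85 × 39600 = 1.129×10^5 C
n(e⁻) = 1.129×10^5 / 96500 = 1.170 mol
Sn²⁺ + 2e⁻ → Sn, so theoretical m(Sn) = 0.5850 × 118.71 = 69.45 g
Actual mass = 85.8% × 69.45 = 59.6 g

59.6 g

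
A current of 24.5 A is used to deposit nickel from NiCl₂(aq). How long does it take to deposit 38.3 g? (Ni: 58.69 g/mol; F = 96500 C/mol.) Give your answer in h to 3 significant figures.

n(Ni) = 38.3 / 58.69 = 0.6526 mol
Ni²⁺ + 2e⁻ → Ni, so n(e⁻) = 2 × 0.6526 = 1.305 mol
Q = 1.305 × 96500 = 1.259×10^5 C
t = Q / I = 1.259×10^5 / 24.5 = 5139 s = 1.43 h

1.43 h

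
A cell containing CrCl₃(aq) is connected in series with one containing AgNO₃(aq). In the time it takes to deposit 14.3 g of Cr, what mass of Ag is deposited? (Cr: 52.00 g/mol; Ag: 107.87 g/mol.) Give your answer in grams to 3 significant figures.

89.0 g

n(Cr) = 14.3 / 52.00 = 0.2750 mol
Cr³⁺ + 3e⁻ → Cr, so n(e⁻) = 3 × 0.2750 = 0.8250 mol
Same current for the same time ⇒ same n(e⁻) = 0.8250 mol in both cells.
Ag⁺ + e⁻ → Ag, so n(Ag) = 0.8250 mol
m(Ag) = 0.8250 × 107.87 = 89.0 g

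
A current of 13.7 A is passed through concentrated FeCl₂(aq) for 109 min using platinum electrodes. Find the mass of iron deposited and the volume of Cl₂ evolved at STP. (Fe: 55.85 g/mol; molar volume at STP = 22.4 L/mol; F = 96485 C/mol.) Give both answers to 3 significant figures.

Q = 13.7 × 6540 = 89600 C; n(e⁻) = 89600 / 96485 = 0.9286 mol
Cathode: Fe²⁺ + 2e⁻ → Fe → n(Fe) = 0.9286/2 = 0.4643 mol → 25.9 g
Anode: 2Cl⁻ → Cl₂ + 2e⁻ → n(Cl₂) = 0.9286/2 = 0.4643 mol → 10.4 L

25.9 g Fe; 10.4 L Cl₂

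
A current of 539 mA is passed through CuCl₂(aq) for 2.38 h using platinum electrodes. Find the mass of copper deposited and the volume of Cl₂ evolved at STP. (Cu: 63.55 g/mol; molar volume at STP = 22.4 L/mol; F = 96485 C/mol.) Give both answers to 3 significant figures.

1.52 g Cu; 0.536 L Cl₂

Q = 0.539 × 8568 = 4618 C; n(e⁻) = 4618 / 96485 = 0.04786 mol
Cathode: Cu²⁺ + 2e⁻ → Cu → n(Cu) = 0.04786/2 = 0.02393 mol → 1.52 g
Anode: 2Cl⁻ → Cl₂ + 2e⁻ → n(Cl₂) = 0.04786/2 = 0.02393 mol → 0.536 L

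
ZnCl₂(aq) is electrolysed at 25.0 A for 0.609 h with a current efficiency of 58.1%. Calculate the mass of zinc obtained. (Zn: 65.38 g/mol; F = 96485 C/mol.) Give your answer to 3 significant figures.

Q = 25.0 × 2192.4 = 54810 C
n(e⁻) = 54810 / 96485 = 0.5681 mol
Zn²⁺ + 2e⁻ → Zn, so theoretical m(Zn) = 0.2841 × 65.38 = 18.57 g
Actual mass = 58.1% × 18.57 = 10.8 g

10.8 g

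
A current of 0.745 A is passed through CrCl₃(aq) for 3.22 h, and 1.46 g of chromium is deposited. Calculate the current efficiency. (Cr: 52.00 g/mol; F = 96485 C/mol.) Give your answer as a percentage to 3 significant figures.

Q = 0.745 × 11592 = 8636 C
n(e⁻) = 8636 / 96485 = 0.08951 mol
Cr³⁺ + 3e⁻ → Cr, so theoretical n(Cr) = 0.02984 mol → 1.552 g
Efficiency = 1.46 / 1.552 = 0.9407 = 94.1%

94.1%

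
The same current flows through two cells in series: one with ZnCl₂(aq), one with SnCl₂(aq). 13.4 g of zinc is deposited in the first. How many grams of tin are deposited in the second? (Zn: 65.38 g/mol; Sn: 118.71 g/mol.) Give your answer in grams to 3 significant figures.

n(Zn) = 13.4 / 65.38 = 0.2050 mol
Zn²⁺ + 2e⁻ → Zn, so n(e⁻) = 2 × 0.2050 = 0.4100 mol
The cells are in series, so the same charge (and hence the same n(e⁻) = 0.4100 mol) passes through both.
Sn²⁺ + 2e⁻ → Sn, so n(Sn) = 0.4100 / 2 = 0.2050 mol
m(Sn) = 0.2050 × 118.71 = 24.3 g

24.3 g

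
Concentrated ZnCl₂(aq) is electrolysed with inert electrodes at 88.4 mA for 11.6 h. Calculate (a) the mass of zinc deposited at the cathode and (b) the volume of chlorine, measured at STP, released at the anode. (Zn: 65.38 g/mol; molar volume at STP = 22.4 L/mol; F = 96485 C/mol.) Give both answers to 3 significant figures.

Q = 0.0884 × 41760 = 3692 C; n(e⁻) = 3692 / 96485 = 0.03827 mol
Cathode: Zn²⁺ + 2e⁻ → Zn → n(Zn) = 0.03827/2 = 0.01914 mol → 1.25 g
Anode: 2Cl⁻ → Cl₂ + 2e⁻ → n(Cl₂) = 0.03827/2 = 0.01914 mol → 0.429 L

1.25 g Zn; 0.429 L Cl₂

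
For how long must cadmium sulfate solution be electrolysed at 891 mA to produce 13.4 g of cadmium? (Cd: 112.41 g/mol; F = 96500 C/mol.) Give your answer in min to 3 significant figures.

430 min

n(Cd) = 13.4 / 112.41 = 0.1192 mol
Cd²⁺ + 2e⁻ → Cd, so n(e⁻) = 2 × 0.1192 = 0.2384 mol
Q = 0.2384 × 96500 = 23010 C
t = Q / I = 23010 / 0.891 = 25820 s = 430 min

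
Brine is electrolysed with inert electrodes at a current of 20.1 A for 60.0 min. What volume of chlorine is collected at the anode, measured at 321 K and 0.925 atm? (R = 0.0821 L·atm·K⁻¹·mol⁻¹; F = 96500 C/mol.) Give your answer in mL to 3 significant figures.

Q = 20.1 A × 3600 s = 72360 C
n(e⁻) = 72360 / 96500 = 0.7498 mol
2Cl⁻ → Cl₂ + 2e⁻, so n(Cl₂) = 0.7498 / 2 = 0.3749 mol
V = nRT/P = 0.3749 × 0.0821 × 321 / 0.925 = 10.68 L
= 10700 mL

10700 mL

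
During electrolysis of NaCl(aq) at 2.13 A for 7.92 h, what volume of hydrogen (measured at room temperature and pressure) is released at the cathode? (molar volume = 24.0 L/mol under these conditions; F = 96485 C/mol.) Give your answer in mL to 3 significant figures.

7550 mL

Q = It = 2.13 × 28512 = 60730 C
n(e⁻) = 60730 / 96485 = 0.6294 mol
2H⁺ + 2e⁻ → H₂, so n(H₂) = 0.6294 / 2 = 0.3147 mol
V = 0.3147 × 24.0 = 7.553 L
= 7550 mL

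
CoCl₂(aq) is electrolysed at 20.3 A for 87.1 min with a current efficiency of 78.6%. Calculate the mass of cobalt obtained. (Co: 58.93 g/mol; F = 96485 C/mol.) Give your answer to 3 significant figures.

Q = 20.3 × 5226 = 1.061×10^5 C
n(e⁻) = 1.061×10^5 / 96485 = 1.100 mol
Co²⁺ + 2e⁻ → Co, so theoretical m(Co) = 0.5500 × 58.93 = 32.41 g
Actual mass = 78.6% × 32.41 = 25.5 g

25.5 g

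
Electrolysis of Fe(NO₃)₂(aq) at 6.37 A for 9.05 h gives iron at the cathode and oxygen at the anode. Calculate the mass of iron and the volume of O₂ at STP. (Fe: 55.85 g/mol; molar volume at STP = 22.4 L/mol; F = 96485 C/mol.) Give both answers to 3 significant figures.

60.1 g Fe; 12.0 L O₂

Q = 6.37 × 32580 = 2.075×10^5 C; n(e⁻) = 2.075×10^5 / 96485 = 2.151 mol
Cathode: Fe²⁺ + 2e⁻ → Fe → n(Fe) = 2.151/2 = 1.076 mol → 60.1 g
Anode: 2H₂O → O₂ + 4H⁺ + 4e⁻ → n(O₂) = 2.151/4 = 0.5378 mol → 12.0 L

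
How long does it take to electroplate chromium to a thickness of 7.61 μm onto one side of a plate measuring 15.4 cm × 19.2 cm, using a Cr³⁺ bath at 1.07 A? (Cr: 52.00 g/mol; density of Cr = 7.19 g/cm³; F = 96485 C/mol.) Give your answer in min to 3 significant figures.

Plated area = 15.4 × 19.2 = 295.7 cm²
Volume = 295.7 × 7.61×10⁻⁴ cm = 0.2250 cm³
m(Cr) = 0.2250 × 7.19 = 1.618 g
n(Cr) = 1.618 / 52.00 = 0.03112 mol; n(e⁻) = 3 × 0.03112 = 0.09336 mol
Q = 0.09336 × 96485 = 9008 C
t = 9008 / 1.07 = 8419 s = 140 min

140 min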